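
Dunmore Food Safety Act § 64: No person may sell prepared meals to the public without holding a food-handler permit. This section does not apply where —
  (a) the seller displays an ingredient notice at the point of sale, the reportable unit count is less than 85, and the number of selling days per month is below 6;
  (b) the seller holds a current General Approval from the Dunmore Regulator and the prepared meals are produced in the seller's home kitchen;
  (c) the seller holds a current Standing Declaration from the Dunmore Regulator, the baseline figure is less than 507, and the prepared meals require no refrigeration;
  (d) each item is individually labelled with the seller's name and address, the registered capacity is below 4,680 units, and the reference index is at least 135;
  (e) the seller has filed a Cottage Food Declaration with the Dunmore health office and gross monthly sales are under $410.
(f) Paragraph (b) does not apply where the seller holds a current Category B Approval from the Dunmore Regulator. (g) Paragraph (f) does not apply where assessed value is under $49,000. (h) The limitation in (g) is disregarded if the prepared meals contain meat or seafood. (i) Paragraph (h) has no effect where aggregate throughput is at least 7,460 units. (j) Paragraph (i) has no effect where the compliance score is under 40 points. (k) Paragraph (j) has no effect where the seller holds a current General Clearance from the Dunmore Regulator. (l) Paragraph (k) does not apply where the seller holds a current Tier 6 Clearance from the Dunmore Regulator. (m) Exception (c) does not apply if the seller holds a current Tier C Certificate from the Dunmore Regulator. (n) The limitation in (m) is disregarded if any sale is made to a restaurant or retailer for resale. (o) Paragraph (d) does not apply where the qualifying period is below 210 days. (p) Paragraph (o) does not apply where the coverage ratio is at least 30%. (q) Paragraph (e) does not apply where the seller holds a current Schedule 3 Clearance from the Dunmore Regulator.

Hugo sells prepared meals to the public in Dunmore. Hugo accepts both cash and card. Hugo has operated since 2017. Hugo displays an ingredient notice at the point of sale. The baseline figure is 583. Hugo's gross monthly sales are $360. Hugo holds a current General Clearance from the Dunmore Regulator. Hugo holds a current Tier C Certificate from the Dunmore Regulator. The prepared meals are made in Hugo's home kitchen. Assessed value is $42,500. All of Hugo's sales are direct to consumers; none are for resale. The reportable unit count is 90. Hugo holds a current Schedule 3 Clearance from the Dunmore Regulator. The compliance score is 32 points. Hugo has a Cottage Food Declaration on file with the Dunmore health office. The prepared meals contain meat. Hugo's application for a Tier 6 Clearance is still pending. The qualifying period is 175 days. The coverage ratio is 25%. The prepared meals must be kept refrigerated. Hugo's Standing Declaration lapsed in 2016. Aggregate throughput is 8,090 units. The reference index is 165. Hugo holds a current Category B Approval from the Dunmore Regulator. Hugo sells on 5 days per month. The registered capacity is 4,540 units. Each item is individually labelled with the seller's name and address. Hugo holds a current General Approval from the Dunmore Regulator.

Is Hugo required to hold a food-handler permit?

Exception (a) fails — the reportable unit count is 90, not less than 85.
All of (b)'s requirements are met (a current General Approval is held; the prepared meals are home-kitchen produced). Considering the limiting provisions: (f) applies (a current Category B Approval is held), but is set aside by (g): (g) is engaged — assessed value is $42,500, under the $49,000 limit. (h) would limit (g) — the prepared meals contain meat — but (i) sets (h) aside: (i) operates against (h): aggregate throughput is 8,090 units, meeting the 7,460 units threshold. (j) operates (the compliance score is 32 points, under the 40 points limit), but yields to (k): (k) operates — a current General Clearance is held. (l) is not triggered (no current Tier 6 Clearance is held), so (k) stands. So (b) applies.
Exception (c) fails — no current Standing Declaration is held.
Exception (d)'s conditions are all satisfied: items are individually labelled; the registered capacity is 4,540 units, below the 4,680 units limit; the reference index is 165, meeting the 135 threshold. However, paragraphs (o)–(p) must be considered: (o) operates against (d): the qualifying period is 175 days, below the 210 days limit. (p) is not engaged (the coverage ratio is 25%, short of 30%), so (o) stands. Exception (d) does not apply.
Exception (e)'s conditions are all satisfied: a Cottage Food Declaration is on file; gross monthly sales are $360, under the $410 limit. Turning to paragraph (q): (q) operates — a current Schedule 3 Clearance is held. (e) is therefore removed.

No — exception (b) applies; Hugo is not required to hold a food-handler permit.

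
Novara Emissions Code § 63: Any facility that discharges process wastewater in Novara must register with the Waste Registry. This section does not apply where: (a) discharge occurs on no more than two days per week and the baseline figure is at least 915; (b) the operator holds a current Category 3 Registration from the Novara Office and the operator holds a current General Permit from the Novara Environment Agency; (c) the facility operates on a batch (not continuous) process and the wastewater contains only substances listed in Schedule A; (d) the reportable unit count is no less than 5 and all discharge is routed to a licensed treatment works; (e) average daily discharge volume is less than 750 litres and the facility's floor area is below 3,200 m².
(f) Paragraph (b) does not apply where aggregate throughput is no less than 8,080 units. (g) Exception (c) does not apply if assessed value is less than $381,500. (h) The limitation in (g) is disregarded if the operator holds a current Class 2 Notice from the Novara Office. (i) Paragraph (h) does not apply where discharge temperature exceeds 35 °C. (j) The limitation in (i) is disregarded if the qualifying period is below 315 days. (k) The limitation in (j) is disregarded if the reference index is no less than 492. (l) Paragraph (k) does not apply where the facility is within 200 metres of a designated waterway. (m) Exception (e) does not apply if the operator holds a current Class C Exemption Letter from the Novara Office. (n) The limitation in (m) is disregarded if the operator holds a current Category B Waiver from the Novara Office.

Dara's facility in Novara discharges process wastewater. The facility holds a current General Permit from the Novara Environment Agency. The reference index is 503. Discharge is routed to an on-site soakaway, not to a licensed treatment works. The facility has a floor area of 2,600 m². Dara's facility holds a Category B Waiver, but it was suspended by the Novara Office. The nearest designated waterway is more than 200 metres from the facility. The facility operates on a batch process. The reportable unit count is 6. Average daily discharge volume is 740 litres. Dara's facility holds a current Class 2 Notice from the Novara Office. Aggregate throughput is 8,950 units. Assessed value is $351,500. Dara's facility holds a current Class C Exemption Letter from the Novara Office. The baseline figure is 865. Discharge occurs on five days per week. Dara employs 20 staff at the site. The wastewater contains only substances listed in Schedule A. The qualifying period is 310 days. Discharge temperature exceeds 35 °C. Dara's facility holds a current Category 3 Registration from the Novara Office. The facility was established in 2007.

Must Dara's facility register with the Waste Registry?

Exception (a) does not apply: discharge occurs on five days per week.
Exception (b)'s conditions are all satisfied: a current Category 3 Registration is held; a current General Permit is held. However, paragraph (f) must be considered: (f) operates — aggregate throughput is 8,950 units, meeting the 8,080 units threshold. Exception (b) does not apply.
All of (c)'s requirements are met (the facility operates on a batch process; the wastewater is Schedule-A-only). Turning to paragraphs (g)–(l): (g) is triggered — assessed value is $351,500, less than the $381,500 limit. (h) would limit (g) — a current Class 2 Notice is held — but (i) sets (h) aside: (i) operates against (h): discharge temperature exceeds 35 °C. (j) applies (the qualifying period is 310 days, below the 315 days limit), but is overridden by (k): (k) applies — the reference index is 503, meeting the 492 threshold. (l) is not triggered (the facility is more than 200 m from any designated waterway), so (k) stands. Exception (c) does not apply.
Exception (d) requires that all discharge is routed to a licensed treatment works; but discharge is not routed to a licensed treatment works, so (d) is unavailable.
All of (e)'s requirements are met (average daily discharge volume is 740 litres, less than the 750 litres limit; the facility's floor area is 2,600 m², below the 3,200 m² limit). But: (m) operates against (e): a current Class C Exemption Letter is held. (n), which would lift (m), is inapplicable — no current Category B Waiver is held. So (e) is unavailable.
Every exception is unavailable, so the rule governs.

Yes — Dara's facility must register with the Waste Registry.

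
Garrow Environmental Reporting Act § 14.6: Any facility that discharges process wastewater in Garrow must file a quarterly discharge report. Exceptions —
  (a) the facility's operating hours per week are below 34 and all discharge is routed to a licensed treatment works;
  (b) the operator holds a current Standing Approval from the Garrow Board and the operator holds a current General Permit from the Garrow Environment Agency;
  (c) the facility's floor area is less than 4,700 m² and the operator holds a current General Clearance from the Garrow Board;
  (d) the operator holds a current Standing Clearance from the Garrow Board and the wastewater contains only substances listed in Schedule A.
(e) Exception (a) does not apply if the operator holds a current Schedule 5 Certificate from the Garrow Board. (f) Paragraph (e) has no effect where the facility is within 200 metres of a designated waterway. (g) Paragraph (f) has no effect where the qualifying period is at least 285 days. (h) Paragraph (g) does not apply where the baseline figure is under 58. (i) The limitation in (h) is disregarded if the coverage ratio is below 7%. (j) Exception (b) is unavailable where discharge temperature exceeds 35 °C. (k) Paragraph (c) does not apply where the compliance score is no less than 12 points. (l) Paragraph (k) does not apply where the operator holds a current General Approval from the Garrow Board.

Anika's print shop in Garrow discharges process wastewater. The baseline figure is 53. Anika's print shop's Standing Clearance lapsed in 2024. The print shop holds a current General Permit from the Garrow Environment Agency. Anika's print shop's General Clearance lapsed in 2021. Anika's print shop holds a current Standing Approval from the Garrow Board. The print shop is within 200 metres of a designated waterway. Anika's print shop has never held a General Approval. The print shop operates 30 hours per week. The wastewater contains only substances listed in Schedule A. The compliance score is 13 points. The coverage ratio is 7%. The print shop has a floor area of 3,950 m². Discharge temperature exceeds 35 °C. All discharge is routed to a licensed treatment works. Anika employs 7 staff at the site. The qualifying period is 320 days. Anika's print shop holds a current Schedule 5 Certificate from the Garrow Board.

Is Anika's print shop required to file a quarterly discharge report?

No — exception (a) applies; Anika's print shop is not required to file a quarterly discharge report.

Exception (a): the facility's operating hours per week are 30, below the 34 limit; discharge is routed to a licensed treatment works — every condition holds. Applying paragraphs (e)–(i): (e) would limit (a) — a current Schedule 5 Certificate is held — but (f) sets (e) aside: (f) operates against (e): the print shop is within 200 m of a designated waterway. (g) would limit (f) — the qualifying period is 320 days, meeting the 285 days threshold — but (h) sets (g) aside: (h) operates against (g): the baseline figure is 53, under the 58 limit. (i) is not engaged (the coverage ratio is 7%, not below 7%), so (h) stands. So (a) applies.
Exception (b): a current Standing Approval is held; a current General Permit is held — every condition holds. But applying paragraph (j): (j) operates against (b): discharge temperature exceeds 35 °C. (b) is therefore removed.
Exception (c) requires that the operator holds a current General Clearance from the Garrow Board; but no current General Clearance is held, so (c) is unavailable.
Exception (d) fails — there is no Standing Clearance in force.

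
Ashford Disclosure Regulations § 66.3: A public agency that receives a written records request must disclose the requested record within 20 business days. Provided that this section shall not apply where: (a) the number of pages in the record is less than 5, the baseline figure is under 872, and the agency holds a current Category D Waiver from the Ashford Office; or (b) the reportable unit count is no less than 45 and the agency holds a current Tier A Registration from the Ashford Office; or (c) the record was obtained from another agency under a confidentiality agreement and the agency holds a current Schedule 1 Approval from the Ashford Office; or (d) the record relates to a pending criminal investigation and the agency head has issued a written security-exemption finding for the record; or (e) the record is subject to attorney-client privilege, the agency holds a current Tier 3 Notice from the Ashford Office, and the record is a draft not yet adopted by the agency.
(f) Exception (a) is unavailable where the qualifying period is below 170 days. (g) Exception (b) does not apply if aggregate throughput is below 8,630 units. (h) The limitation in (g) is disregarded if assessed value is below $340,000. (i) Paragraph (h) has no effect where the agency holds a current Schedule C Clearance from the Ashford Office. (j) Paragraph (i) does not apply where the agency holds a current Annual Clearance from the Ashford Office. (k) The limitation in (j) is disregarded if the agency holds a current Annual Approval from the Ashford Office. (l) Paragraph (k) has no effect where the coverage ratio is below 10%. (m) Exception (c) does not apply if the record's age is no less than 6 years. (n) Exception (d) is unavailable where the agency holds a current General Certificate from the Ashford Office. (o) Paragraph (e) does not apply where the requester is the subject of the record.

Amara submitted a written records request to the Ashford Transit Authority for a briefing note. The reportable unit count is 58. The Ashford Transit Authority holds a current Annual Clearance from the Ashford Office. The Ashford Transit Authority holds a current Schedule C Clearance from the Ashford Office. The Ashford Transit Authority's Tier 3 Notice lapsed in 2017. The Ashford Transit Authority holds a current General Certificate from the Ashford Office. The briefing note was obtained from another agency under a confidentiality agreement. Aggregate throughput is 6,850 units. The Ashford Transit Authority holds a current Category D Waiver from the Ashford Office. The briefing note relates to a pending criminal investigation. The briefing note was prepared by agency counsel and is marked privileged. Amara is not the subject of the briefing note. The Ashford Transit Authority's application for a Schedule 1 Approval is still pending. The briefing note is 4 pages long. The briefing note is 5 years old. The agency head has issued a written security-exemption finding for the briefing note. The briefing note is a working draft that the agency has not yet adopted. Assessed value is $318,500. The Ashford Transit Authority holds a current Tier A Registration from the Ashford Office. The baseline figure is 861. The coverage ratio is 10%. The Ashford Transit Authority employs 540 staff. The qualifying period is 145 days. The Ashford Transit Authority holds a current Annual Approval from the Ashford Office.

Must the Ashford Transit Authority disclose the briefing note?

Exception (a) is satisfied on its face — the number of pages in the record is 4, less than the 5 limit; the baseline figure is 861, under the 872 limit; a current Category D Waiver is held. However, paragraph (f) must be considered: (f) is triggered — the qualifying period is 145 days, below the 170 days limit. Exception (a) does not apply.
Exception (b) is satisfied on its face — the reportable unit count is 58, meeting the 45 threshold; a current Tier A Registration is held. Turning to paragraphs (g)–(l): (g) applies — aggregate throughput is 6,850 units, below the 8,630 units limit. (h) is triggered (assessed value is $318,500, below the $340,000 limit), but is itself disapplied by (i): (i) operates against (h): a current Schedule C Clearance is held. (j) is triggered (a current Annual Clearance is held), but is displaced by (k): (k) applies — a current Annual Approval is held. (l), which would lift (k), does not operate here — the coverage ratio is 10%, not below 10%. Exception (b) does not apply.
Exception (c) does not apply: there is no Schedule 1 Approval in force.
All of (d)'s requirements are met (the briefing note relates to a pending investigation; a written security-exemption finding has been issued). But applying paragraph (n): (n) is triggered — a current General Certificate is held. Exception (d) does not apply.
Exception (e) does not apply: no current Tier 3 Notice is held.
No exception displaces § 66.3.

Yes — the Ashford Transit Authority must disclose the briefing note.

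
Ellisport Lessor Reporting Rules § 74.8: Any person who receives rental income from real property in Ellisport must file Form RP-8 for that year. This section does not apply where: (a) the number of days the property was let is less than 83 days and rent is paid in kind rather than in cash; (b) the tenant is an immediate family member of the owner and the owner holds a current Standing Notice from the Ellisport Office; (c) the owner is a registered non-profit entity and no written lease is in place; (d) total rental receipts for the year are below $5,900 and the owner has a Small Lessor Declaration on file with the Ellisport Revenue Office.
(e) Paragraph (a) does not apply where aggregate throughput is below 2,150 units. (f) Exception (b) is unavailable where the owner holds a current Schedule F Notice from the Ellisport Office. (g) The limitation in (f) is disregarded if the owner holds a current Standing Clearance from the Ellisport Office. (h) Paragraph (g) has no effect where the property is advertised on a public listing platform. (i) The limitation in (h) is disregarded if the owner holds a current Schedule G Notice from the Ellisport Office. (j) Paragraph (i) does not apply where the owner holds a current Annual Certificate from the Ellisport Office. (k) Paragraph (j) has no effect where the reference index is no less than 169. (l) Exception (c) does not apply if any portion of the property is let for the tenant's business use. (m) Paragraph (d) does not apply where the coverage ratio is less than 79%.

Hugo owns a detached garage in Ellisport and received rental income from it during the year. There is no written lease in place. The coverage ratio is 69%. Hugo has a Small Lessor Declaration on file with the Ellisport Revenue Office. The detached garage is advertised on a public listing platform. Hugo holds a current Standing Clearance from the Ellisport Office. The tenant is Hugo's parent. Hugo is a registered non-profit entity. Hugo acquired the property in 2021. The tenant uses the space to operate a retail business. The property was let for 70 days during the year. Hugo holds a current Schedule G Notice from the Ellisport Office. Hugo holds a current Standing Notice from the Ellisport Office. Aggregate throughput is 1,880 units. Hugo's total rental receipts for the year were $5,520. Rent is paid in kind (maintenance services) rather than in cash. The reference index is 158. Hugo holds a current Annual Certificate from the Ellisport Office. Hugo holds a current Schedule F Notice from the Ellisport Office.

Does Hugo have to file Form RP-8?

Exception (a) is satisfied on its face — the number of days the property was let is 70 days, less than the 83 days limit; rent is paid in kind. However, paragraph (e) must be considered: (e) operates against (a): aggregate throughput is 1,880 units, below the 2,150 units limit. Exception (a) does not apply.
Exception (b): the tenant is an immediate family member; a current Standing Notice is held — every condition holds. Turning to paragraphs (f)–(k): (f) is triggered — a current Schedule F Notice is held. (g) is triggered (a current Standing Clearance is held), but is set aside by (h): (h) operates against (g): the property is publicly advertised. (i) operates (a current Schedule G Notice is held), but is itself disapplied by (j): (j) is triggered — a current Annual Certificate is held. (k), which would lift (j), does not operate here — the reference index is 158, short of 169. So (b) is unavailable.
Exception (c) is satisfied on its face — Hugo is a registered non-profit; there is no written lease. But: (l) operates against (c): the space is let for business use. Exception (c) does not apply.
All of (d)'s requirements are met (total rental receipts for the year are $5,520, below the $5,900 limit; a Small Lessor Declaration is on file). But applying paragraph (m): (m) operates against (d): the coverage ratio is 69%, less than the 79% limit. Exception (d) does not apply.
Every exception is unavailable, so the rule governs.

Yes — Hugo must file Form RP-8.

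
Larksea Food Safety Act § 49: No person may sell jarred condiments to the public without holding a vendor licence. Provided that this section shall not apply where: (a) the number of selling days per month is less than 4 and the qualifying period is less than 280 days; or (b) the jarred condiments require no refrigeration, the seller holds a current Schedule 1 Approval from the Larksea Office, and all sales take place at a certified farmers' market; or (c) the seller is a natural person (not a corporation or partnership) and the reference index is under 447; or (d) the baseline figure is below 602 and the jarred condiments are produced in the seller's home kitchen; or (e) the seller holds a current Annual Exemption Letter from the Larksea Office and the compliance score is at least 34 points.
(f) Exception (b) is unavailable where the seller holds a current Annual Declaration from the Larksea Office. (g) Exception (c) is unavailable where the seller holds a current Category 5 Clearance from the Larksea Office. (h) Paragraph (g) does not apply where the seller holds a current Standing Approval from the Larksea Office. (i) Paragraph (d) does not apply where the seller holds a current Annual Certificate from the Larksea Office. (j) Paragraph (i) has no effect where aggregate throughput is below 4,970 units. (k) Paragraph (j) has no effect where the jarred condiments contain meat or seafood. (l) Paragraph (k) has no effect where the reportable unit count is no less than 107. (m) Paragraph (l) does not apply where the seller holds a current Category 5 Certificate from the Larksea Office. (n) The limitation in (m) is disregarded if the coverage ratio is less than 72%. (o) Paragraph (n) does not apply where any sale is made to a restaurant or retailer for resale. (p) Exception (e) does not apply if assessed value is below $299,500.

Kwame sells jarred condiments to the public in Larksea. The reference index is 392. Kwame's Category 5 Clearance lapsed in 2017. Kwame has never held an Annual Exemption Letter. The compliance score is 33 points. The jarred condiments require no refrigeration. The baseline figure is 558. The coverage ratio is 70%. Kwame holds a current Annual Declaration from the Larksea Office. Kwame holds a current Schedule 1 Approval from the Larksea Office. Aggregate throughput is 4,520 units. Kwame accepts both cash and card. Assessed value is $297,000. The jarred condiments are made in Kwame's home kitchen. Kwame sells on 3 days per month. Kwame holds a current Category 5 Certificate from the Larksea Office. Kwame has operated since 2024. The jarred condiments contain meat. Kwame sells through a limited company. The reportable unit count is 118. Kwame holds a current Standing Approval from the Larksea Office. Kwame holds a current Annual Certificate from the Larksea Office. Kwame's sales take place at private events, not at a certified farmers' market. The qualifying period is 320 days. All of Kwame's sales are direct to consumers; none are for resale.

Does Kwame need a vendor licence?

Exception (a) requires that the qualifying period is less than 280 days; but the qualifying period is 320 days, not less than 280 days, so (a) is unavailable.
Exception (b) fails — sales are at private events, not a certified farmers' market.
Exception (c) does not apply: the seller operates through a limited company.
Exception (d) is satisfied on its face — the baseline figure is 558, below the 602 limit; the jarred condiments are home-kitchen produced. Under paragraphs (i)–(o): (i) would limit (d) — a current Annual Certificate is held — but (j) sets (i) aside: (j) is triggered — aggregate throughput is 4,520 units, below the 4,970 units limit. (k) is engaged (the jarred condiments contain meat), but yields to (l): (l) operates against (k): the reportable unit count is 118, meeting the 107 threshold. (m) would limit (l) — a current Category 5 Certificate is held — but (n) sets (m) aside: (n) operates against (m): the coverage ratio is 70%, less than the 72% limit. (o), which would lift (n), is not triggered — no sales are for resale. Exception (d) stands.
Exception (e) does not apply: there is no Annual Exemption Letter in force.

No — exception (d) applies; Kwame is not required to hold a vendor licence.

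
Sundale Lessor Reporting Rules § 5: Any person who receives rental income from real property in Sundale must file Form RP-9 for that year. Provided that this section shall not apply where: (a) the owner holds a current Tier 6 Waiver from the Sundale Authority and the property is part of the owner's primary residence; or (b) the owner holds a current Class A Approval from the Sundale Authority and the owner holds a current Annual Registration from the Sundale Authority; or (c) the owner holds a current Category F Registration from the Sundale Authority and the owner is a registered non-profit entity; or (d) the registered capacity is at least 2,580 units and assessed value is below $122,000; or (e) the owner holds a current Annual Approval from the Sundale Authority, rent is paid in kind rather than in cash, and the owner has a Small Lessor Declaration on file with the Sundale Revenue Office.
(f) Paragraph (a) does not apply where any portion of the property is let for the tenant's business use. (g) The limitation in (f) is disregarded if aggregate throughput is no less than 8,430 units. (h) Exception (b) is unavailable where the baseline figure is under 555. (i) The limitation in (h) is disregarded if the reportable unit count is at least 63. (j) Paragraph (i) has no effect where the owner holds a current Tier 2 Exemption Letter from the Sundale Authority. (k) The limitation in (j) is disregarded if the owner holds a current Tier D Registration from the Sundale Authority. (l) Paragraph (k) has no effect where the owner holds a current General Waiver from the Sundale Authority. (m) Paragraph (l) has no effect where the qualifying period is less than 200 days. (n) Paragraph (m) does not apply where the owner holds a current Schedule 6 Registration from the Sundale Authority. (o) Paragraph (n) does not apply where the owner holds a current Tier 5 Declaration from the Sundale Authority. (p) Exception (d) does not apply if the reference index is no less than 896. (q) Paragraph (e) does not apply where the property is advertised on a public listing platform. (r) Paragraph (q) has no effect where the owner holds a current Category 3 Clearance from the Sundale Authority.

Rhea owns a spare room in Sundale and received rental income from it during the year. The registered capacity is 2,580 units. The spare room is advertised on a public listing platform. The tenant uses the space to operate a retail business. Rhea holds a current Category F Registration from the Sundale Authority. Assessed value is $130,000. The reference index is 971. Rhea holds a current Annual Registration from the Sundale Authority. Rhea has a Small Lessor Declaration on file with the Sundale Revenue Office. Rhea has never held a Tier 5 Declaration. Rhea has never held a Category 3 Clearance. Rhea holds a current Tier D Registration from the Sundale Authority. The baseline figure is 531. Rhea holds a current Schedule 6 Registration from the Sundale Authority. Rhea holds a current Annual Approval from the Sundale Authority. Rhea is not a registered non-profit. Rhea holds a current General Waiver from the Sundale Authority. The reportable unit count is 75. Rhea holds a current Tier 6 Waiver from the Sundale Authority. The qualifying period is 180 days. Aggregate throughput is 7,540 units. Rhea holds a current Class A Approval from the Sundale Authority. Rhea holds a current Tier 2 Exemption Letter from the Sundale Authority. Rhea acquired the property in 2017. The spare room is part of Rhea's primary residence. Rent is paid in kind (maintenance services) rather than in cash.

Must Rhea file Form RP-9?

All of (a)'s requirements are met (a current Tier 6 Waiver is held; the spare room is part of the primary residence). Turning to paragraphs (f)–(g): (f) is triggered — the space is let for business use. (g) is not engaged (aggregate throughput is 7,540 units, short of 8,430 units), so (f) stands. So (a) is unavailable.
Exception (b): a current Class A Approval is held; a current Annual Registration is held — every condition holds. However, paragraphs (h)–(o) must be considered: (h) operates against (b): the baseline figure is 531, under the 555 limit. (i) operates (the reportable unit count is 75, meeting the 63 threshold), but yields to (j): (j) applies — a current Tier 2 Exemption Letter is held. (k) would limit (j) — a current Tier D Registration is held — but (l) sets (k) aside: (l) operates against (k): a current General Waiver is held. (m) is engaged (the qualifying period is 180 days, less than the 200 days limit), but yields to (n): (n) operates against (m): a current Schedule 6 Registration is held. (o), which would lift (n), is not engaged — there is no Tier 5 Declaration in force. Exception (b) does not apply.
Exception (c) fails — Rhea is not a registered non-profit.
Exception (d) fails — assessed value is $130,000, not below $122,000.
All of (e)'s requirements are met (a current Annual Approval is held; rent is paid in kind; a Small Lessor Declaration is on file). However, paragraphs (q)–(r) must be considered: (q) operates — the property is publicly advertised. (r), which would lift (q), is inapplicable — the Category 3 Clearance is not current. Exception (e) does not apply.
None of the exceptions is available; § 5 applies in full.

Yes — Rhea must file Form RP-9.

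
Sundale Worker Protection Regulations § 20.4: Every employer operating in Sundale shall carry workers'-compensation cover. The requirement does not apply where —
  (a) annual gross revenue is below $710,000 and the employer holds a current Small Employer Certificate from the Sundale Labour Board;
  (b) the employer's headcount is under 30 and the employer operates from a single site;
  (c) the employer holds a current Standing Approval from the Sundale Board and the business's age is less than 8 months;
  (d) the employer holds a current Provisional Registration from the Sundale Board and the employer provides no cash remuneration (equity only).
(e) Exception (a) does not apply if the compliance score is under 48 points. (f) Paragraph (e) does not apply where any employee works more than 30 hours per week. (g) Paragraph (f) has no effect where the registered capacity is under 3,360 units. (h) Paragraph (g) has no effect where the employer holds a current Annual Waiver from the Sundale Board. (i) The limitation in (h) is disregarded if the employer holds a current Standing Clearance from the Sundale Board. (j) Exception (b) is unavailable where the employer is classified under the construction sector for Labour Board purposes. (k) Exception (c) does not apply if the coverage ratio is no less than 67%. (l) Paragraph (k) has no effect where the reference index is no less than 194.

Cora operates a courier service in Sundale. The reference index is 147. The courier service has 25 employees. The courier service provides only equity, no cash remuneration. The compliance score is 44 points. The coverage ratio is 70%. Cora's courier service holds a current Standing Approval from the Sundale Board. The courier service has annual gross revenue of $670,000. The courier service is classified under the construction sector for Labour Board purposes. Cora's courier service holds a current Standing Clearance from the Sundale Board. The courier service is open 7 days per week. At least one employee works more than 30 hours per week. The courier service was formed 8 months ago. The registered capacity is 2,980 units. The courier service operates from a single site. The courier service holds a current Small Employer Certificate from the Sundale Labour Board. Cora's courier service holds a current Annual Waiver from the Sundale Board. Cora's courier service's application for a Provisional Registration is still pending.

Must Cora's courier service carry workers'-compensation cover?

Exception (a)'s conditions are all satisfied: annual gross revenue is $670,000, below the $710,000 limit; a current Small Employer Certificate is held. However, paragraphs (e)–(i) must be considered: (e) applies — the compliance score is 44 points, under the 48 points limit. (f) would limit (e) — at least one employee exceeds 30 hours/week — but (g) sets (f) aside: (g) operates — the registered capacity is 2,980 units, under the 3,360 units limit. (h) applies (a current Annual Waiver is held), but is set aside by (i): (i) applies — a current Standing Clearance is held. (a) is therefore removed.
Exception (b): the employer's headcount is 25, under the 30 limit; the employer operates from a single site — every condition holds. Turning to paragraph (j): (j) is triggered — the courier service is classified under the construction sector. (b) is therefore removed.
Exception (c) requires that the business's age is less than 8 months; but the business's age is 8 months, not less than 8 months, so (c) is unavailable.
Exception (d) fails — the Provisional Registration is not current.
No exception is made out. Cora's courier service falls within the general rule.

Yes — Cora's courier service must carry workers'-compensation cover.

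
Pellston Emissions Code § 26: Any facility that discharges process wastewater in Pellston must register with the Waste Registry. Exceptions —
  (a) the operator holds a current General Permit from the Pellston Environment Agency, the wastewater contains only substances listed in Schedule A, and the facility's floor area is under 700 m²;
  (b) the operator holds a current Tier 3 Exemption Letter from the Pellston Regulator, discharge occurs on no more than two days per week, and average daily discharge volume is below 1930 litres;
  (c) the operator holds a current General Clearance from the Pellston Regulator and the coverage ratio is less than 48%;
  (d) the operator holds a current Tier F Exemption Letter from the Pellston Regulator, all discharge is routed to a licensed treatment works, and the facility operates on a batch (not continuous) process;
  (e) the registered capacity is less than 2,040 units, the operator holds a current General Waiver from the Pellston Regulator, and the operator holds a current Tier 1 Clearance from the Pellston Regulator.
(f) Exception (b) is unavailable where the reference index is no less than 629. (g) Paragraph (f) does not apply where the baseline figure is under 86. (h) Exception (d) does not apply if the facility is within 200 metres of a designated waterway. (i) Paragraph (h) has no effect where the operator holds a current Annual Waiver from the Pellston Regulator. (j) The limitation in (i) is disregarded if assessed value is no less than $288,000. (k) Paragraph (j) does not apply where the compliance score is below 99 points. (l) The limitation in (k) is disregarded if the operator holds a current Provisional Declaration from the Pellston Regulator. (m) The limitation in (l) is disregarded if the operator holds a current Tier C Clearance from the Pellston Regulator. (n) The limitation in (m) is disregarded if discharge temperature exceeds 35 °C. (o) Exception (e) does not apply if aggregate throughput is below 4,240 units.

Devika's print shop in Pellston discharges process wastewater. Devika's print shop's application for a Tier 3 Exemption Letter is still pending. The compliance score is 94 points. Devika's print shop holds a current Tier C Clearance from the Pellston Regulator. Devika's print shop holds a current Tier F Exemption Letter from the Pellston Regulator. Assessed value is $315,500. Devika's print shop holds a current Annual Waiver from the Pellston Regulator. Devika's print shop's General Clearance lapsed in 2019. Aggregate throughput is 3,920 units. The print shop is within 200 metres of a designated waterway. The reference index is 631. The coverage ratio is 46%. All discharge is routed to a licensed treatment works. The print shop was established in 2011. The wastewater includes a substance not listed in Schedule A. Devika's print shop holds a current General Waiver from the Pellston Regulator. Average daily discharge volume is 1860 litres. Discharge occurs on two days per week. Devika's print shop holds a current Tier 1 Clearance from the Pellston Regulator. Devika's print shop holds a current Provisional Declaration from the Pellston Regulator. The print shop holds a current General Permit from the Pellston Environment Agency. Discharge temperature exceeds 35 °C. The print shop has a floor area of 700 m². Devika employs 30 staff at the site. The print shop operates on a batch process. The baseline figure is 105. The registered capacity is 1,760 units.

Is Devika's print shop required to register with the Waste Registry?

Yes — Devika's print shop must register with the Waste Registry.

Exception (a) requires that the wastewater contains only substances listed in Schedule A; but the wastewater includes a non-Schedule-A substance, so (a) is unavailable.
Exception (b) fails — there is no Tier 3 Exemption Letter in force.
Exception (c) fails — no current General Clearance is held.
Exception (d) is satisfied on its face — a current Tier F Exemption Letter is held; discharge is routed to a licensed treatment works; the facility operates on a batch process. Turning to paragraphs (h)–(n): (h) is engaged — the print shop is within 200 m of a designated waterway. (i) would limit (h) — a current Annual Waiver is held — but (j) sets (i) aside: (j) operates against (i): assessed value is $315,500, meeting the $288,000 threshold. (k) would limit (j) — the compliance score is 94 points, below the 99 points limit — but (l) sets (k) aside: (l) applies — a current Provisional Declaration is held. (m) would limit (l) — a current Tier C Clearance is held — but (n) sets (m) aside: (n) is engaged — discharge temperature exceeds 35 °C. So (d) is unavailable.
Exception (e) is satisfied on its face — the registered capacity is 1,760 units, less than the 2,040 units limit; a current General Waiver is held; a current Tier 1 Clearance is held. Turning to paragraph (o): (o) is engaged — aggregate throughput is 3,920 units, below the 4,240 units limit. (e) is therefore removed.
Every exception is unavailable, so the rule governs.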